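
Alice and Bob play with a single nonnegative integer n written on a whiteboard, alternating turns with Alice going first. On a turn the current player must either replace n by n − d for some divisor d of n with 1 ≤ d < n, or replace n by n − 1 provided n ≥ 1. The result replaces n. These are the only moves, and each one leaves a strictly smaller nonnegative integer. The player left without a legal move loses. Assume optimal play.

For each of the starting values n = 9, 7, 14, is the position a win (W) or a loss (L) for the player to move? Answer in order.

9: L, 7: L, 14: W

Compute win/loss labels from the base case upward. A position with no move is L. Any other position is W if it can reach an L in one move, else L.
n=0: no move → L
n=1: can move to 0, which is L ⇒ W
n=2: the only move is to 1(W), a W ⇒ L
n=3: can move to 2, which is L ⇒ W
n=4: can move to 2, which is L ⇒ W
n=5: the only move is to 4(W), a W ⇒ L
n=6: can move to 5, which is L ⇒ W
n=7: the only move is to 6(W), a W ⇒ L
n=8: can move to 7, which is L ⇒ W
n=9: moves to 6(W), 8(W); every one is W ⇒ L
n=10: can move to 5, which is L ⇒ W
n=11: the only move is to 10(W), a W ⇒ L
n=12: can move to 9, which is L ⇒ W
n=13: the only move is to 12(W), a W ⇒ L
n=14: can move to 7, which is L ⇒ W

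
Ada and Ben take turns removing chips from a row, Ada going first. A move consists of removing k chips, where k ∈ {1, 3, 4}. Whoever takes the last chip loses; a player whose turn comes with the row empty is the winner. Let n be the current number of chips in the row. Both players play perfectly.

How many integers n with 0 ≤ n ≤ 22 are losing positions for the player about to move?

Classify positions by backward induction: terminal positions (no move available) are W. From any other position, the mover wins iff some move reaches an L.
n=0: no move; the opponent has just taken the last chip and therefore loses → W
n=1: L (sole option 0(W) is W)
n=2: W (go to 1, an L position)
n=3: L (options 2(W), 0(W) are all W)
n=4: W (go to 3, an L position)
n=5: W (go to 1, an L position)
n=6: W (go to 3, an L position)
n=7: W (go to 3, an L position)
n=8: L (options 7(W), 5(W), 4(W) are all W)
n=9: W (go to 8, an L position)
n=10: L (options 9(W), 7(W), 6(W) are all W)
n=11: W (go to 10, an L position)
n=12: W (go to 8, an L position)
n=13: W (go to 10, an L position)
n=14: W (go to 10, an L position)
n=15: L (options 14(W), 12(W), 11(W) are all W)
n=16: W (go to 15, an L position)
n=17: L (options 16(W), 14(W), 13(W) are all W)
n=18: W (go to 17, an L position)
n=19: W (go to 15, an L position)
n=20: W (go to 17, an L position)
n=21: W (go to 17, an L position)
n=22: L (options 21(W), 19(W), 18(W) are all W)
L entries with 0 ≤ n ≤ 22: n = 1, 3, 8, 10, 15, 17, 22; that makes 7.

7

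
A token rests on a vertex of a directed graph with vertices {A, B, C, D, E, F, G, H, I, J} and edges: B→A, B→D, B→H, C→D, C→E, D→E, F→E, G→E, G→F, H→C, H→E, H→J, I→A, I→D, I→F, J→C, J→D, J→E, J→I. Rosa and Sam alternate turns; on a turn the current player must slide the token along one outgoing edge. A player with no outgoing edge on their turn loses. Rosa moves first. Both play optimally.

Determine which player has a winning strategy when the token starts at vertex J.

Rosa wins.

Classify positions by backward induction: terminal positions (no move available) are L. From any other position, the mover wins iff some move reaches an L.
Every edge goes from a vertex to one that appears earlier in the order E, A, D, F, C, I, J, H, G, B, so processing vertices in that order labels each vertex after all of its successors.
E: no outgoing edge → L
A: no outgoing edge → L
D: →E(L), so W
F: →E(L), so W
C: →E(L), so W
I: →A(L), so W
J: →E(L), so W
H: →E(L), so W
G: →E(L), so W
B: →A(L), so W
From J Rosa can move to E, reaching an L position.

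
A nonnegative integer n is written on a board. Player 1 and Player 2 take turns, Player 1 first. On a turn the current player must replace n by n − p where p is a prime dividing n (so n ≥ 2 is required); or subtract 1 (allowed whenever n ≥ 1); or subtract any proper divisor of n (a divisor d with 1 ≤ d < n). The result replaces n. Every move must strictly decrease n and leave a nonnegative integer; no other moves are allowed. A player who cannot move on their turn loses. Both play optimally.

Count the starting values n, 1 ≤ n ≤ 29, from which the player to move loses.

Use the standard recursion: the mover loses at a terminal position; elsewhere, the mover wins exactly when some move hands the opponent an L position.
n=0: no move → L
n=1: reaches L-position 0 → W
n=2: reaches L-position 0 → W
n=3: reaches L-position 0 → W
n=4: only reaches 2(W), 3(W), all W → L
n=5: reaches L-position 0 → W
n=6: reaches L-position 4 → W
n=7: reaches L-position 0 → W
n=8: reaches L-position 4 → W
n=9: only reaches 6(W), 8(W), all W → L
n=10: reaches L-position 9 → W
n=11: reaches L-position 0 → W
n=12: reaches L-position 9 → W
n=13: reaches L-position 0 → W
n=14: only reaches 7(W), 12(W), 13(W), all W → L
n=15: reaches L-position 14 → W
n=16: reaches L-position 14 → W
n=17: reaches L-position 0 → W
n=18: reaches L-position 9 → W
n=19: reaches L-position 0 → W
n=20: only reaches 10(W), 15(W), 16(W), 18(W), 19(W), all W → L
n=21: reaches L-position 14 → W
n=22: reaches L-position 20 → W
n=23: reaches L-position 0 → W
n=24: reaches L-position 20 → W
n=25: reaches L-position 20 → W
n=26: only reaches 13(W), 24(W), 25(W), all W → L
n=27: reaches L-position 26 → W
n=28: reaches L-position 14 → W
n=29: reaches L-position 0 → W
L entries with 1 ≤ n ≤ 29 (n=0 is outside the asked range and is not counted): n = 4, 9, 14, 20, 26; that makes 5.

5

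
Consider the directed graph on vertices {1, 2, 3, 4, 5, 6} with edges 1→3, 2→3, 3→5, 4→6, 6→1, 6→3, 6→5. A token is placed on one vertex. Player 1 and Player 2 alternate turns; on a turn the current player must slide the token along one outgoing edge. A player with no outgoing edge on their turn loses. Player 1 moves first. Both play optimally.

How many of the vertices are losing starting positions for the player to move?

4

Classify positions by backward induction: terminal positions (no move available) are L. From any other position, the mover wins iff some move reaches an L.
Every edge goes from a vertex to one that appears earlier in the order 5, 3, 1, 6, 4, 2, so processing vertices in that order labels each vertex after all of its successors.
5: no outgoing edge → L
3: →5(L), so W
1: →3(W) only, which is W, so L
6: →1(L), so W
4: →6(W) only, which is W, so L
2: →3(W) only, which is W, so L
The L vertices are 1, 2, 4, 5; that is 4 in all.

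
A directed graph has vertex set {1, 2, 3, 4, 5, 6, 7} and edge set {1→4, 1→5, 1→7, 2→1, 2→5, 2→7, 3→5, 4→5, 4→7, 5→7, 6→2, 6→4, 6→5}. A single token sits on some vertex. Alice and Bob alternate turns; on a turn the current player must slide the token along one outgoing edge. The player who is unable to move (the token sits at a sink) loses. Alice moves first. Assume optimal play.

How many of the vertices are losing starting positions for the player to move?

Work bottom-up. With no move the player to move loses. Otherwise the position is W if at least one move leads to an L position for the opponent, and L if every move leads to a W.
Every edge goes from a vertex to one that appears earlier in the order 7, 5, 4, 1, 2, 3, 6, so processing vertices in that order labels each vertex after all of its successors.
7: no outgoing edge → L
5: reaches L-position 7 → W
4: reaches L-position 7 → W
1: reaches L-position 7 → W
2: reaches L-position 7 → W
3: only reaches 5(W), which is W → L
6: only reaches 2(W), 4(W), 5(W), all W → L
The L vertices are 3, 6, 7; that is 3 in all.

3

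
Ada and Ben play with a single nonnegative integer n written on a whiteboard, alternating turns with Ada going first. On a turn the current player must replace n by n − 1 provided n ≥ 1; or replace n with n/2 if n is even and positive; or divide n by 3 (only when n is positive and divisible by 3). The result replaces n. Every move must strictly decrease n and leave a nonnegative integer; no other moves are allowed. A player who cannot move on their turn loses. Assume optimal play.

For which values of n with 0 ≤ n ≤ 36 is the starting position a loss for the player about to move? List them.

0, 2, 5, 7, 9, 11, 13, 16, 19, 23, 25, 28, 30, 34, 36

Work bottom-up. With no move the player to move loses. Otherwise the position is W if at least one move leads to an L position for the opponent, and L if every move leads to a W.
n=0: no move → L
n=1: W (go to 0, an L position)
n=2: L (sole option 1(W) is W)
n=3: W (go to 2, an L position)
n=4: W (go to 2, an L position)
n=5: L (sole option 4(W) is W)
n=6: W (go to 2, an L position)
n=7: L (sole option 6(W) is W)
n=8: W (go to 7, an L position)
n=9: L (options 3(W), 8(W) are all W)
n=10: W (go to 5, an L position)
n=11: L (sole option 10(W) is W)
n=12: W (go to 11, an L position)
n=13: L (sole option 12(W) is W)
n=14: W (go to 7, an L position)
n=15: W (go to 5, an L position)
n=16: L (options 8(W), 15(W) are all W)
n=17: W (go to 16, an L position)
n=18: W (go to 9, an L position)
n=19: L (sole option 18(W) is W)
n=20: W (go to 19, an L position)
n=21: W (go to 7, an L position)
n=22: W (go to 11, an L position)
n=23: L (sole option 22(W) is W)
n=24: W (go to 23, an L position)
n=25: L (sole option 24(W) is W)
n=26: W (go to 13, an L position)
n=27: W (go to 9, an L position)
n=28: L (options 14(W), 27(W) are all W)
n=29: W (go to 28, an L position)
n=30: L (options 10(W), 15(W), 29(W) are all W)
n=31: W (go to 30, an L position)
n=32: W (go to 16, an L position)
n=33: W (go to 11, an L position)
n=34: L (options 17(W), 33(W) are all W)
n=35: W (go to 34, an L position)
n=36: L (options 12(W), 18(W), 35(W) are all W)
Reading off the rows marked L gives the requested list; there are 15 such values of n.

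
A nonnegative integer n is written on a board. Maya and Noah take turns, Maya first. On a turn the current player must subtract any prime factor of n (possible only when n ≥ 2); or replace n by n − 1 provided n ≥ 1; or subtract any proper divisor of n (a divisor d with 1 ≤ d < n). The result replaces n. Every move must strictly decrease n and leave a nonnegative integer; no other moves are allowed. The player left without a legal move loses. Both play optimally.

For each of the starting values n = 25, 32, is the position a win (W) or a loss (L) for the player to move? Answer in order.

Label each position W (a win for the player to move) or L (a loss). A position with no legal move is L; any other position is W exactly when some move reaches an L, and L when every move reaches a W.
n=0: no move → L
n=1: W (go to 0, an L position)
n=2: W (go to 0, an L position)
n=3: W (go to 0, an L position)
n=4: L (options 2(W), 3(W) are all W)
n=5: W (go to 0, an L position)
n=6: W (go to 4, an L position)
n=7: W (go to 0, an L position)
n=8: W (go to 4, an L position)
n=9: L (options 6(W), 8(W) are all W)
n=10: W (go to 9, an L position)
n=11: W (go to 0, an L position)
n=12: W (go to 9, an L position)
n=13: W (go to 0, an L position)
n=14: L (options 7(W), 12(W), 13(W) are all W)
n=15: W (go to 14, an L position)
n=16: W (go to 14, an L position)
n=17: W (go to 0, an L position)
n=18: W (go to 9, an L position)
n=19: W (go to 0, an L position)
n=20: L (options 10(W), 15(W), 16(W), 18(W), 19(W) are all W)
n=21: W (go to 14, an L position)
n=22: W (go to 20, an L position)
n=23: W (go to 0, an L position)
n=24: W (go to 20, an L position)
n=25: W (go to 20, an L position)
n=26: L (options 13(W), 24(W), 25(W) are all W)
n=27: W (go to 26, an L position)
n=28: W (go to 14, an L position)
n=29: W (go to 0, an L position)
n=30: W (go to 20, an L position)
n=31: W (go to 0, an L position)
n=32: L (options 16(W), 24(W), 28(W), 30(W), 31(W) are all W)

25: W, 32: L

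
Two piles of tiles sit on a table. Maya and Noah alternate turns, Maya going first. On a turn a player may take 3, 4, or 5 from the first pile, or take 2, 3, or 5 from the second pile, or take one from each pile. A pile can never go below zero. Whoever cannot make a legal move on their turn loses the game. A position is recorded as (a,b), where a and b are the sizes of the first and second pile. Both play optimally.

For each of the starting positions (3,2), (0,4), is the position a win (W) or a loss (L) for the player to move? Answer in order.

(3,2): L, (0,4): W

Classify positions by backward induction: terminal positions (no move available) are L. From any other position, the mover wins iff some move reaches an L.
No move ever increases a pile, so every position that can arise here has a ≤ 3 and b ≤ 4; it is enough to label the cells with 0 ≤ a ≤ 3 and 0 ≤ b ≤ 4.
Every move lowers a or b (never raises either), so fill the grid row by row in increasing a, and left to right within a row: each cell's successors are then already labelled.
      b=0  b=1  b=2  b=3  b=4
a=0:    L    L    W    W    W
a=1:    L    W    W    W    L
a=2:    L    W    W    W    L
a=3:    W    W    L    L    W
Cells with no legal move (terminal, hence L): (0,0), (0,1), (1,0), (2,0).
The remaining L cells, each justified by listing all of its moves:
(1,4): L (options (1,2)(W), (1,1)(W), (0,3)(W) are all W)
(2,4): L (options (2,2)(W), (2,1)(W), (1,3)(W) are all W)
(3,2): L (options (0,2)(W), (3,0)(W), (2,1)(W) are all W)
(3,3): L (options (0,3)(W), (3,1)(W), (3,0)(W), (2,2)(W) are all W)
Every other cell has at least one move into one of the L cells above, so it is W.
(3,2): one of the L cells justified above, so L
(0,4): the move to (0,1) reaches an L cell, so W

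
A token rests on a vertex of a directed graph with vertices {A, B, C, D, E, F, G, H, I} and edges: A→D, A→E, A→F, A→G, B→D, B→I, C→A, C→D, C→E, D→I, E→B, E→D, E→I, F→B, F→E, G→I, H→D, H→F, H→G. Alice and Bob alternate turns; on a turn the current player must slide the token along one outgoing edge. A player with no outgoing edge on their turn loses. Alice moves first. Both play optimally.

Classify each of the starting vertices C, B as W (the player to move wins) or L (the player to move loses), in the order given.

C: L, B: W

Label each position W (a win for the player to move) or L (a loss). A position with no legal move is L; any other position is W exactly when some move reaches an L, and L when every move reaches a W.
Every edge goes from a vertex to one that appears earlier in the order I, D, B, E, G, F, H, A, C, so processing vertices in that order labels each vertex after all of its successors.
I: no outgoing edge → L
D: reaches L-position I → W
B: reaches L-position I → W
E: reaches L-position I → W
G: reaches L-position I → W
F: only reaches E(W), B(W), all W → L
H: reaches L-position F → W
A: reaches L-position F → W
C: only reaches A(W), E(W), D(W), all W → L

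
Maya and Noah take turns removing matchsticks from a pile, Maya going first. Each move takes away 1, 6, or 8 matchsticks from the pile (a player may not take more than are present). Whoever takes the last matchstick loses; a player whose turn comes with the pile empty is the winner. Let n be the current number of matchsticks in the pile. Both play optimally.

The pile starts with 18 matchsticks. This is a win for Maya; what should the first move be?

Remove 1, leaving 17.

Label each position W (a win for the player to move) or L (a loss). A position with no legal move is W; any other position is W exactly when some move reaches an L, and L when every move reaches a W.
n=0: no move; the opponent has just taken the last matchstick and therefore loses → W
n=1: →0(W) only, which is W, so L
n=2: →1(L), so W
n=3: →2(W) only, which is W, so L
n=4: →3(L), so W
n=5: →4(W) only, which is W, so L
n=6: →5(L), so W
n=7: →1(L), so W
n=8: →7(W), 2(W), 0(W) — all W, so L
n=9: →8(L), so W
n=10: →9(W), 4(W), 2(W) — all W, so L
n=11: →10(L), so W
n=12: →11(W), 6(W), 4(W) — all W, so L
n=13: →12(L), so W
n=14: →8(L), so W
n=15: →14(W), 9(W), 7(W) — all W, so L
n=16: →15(L), so W
n=17: →16(W), 11(W), 9(W) — all W, so L
n=18: →17(L), so W
From 18, the L positions reachable in one move are: 17, 12, 10. Any move reaching one of these is winning.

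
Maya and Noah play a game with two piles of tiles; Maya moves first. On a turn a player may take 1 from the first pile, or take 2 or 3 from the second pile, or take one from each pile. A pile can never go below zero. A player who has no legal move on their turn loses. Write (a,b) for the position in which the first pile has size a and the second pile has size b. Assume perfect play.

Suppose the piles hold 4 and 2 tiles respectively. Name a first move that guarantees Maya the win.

Compute win/loss labels from the base case upward. A position with no move is L. Any other position is W if it can reach an L in one move, else L.
No move ever increases a pile, so every position that can arise here has a ≤ 4 and b ≤ 2; it is enough to label the cells with 0 ≤ a ≤ 4 and 0 ≤ b ≤ 2.
Every move lowers a or b (never raises either), so fill the grid row by row in increasing a, and left to right within a row: each cell's successors are then already labelled.
      b=0  b=1  b=2
a=0:    L    L    W
a=1:    W    W    W
a=2:    L    L    W
a=3:    W    W    W
a=4:    L    L    W
Cells with no legal move (terminal, hence L): (0,0), (0,1).
The remaining L cells, each justified by listing all of its moves:
(2,0): only reaches (1,0)(W), which is W → L
(2,1): only reaches (1,1)(W), (1,0)(W), all W → L
(4,0): only reaches (3,0)(W), which is W → L
(4,1): only reaches (3,1)(W), (3,0)(W), all W → L
Every other cell has at least one move into one of the L cells above, so it is W.
From (4,2), the L positions reachable in one move are: (4,0).

Move to (4,0).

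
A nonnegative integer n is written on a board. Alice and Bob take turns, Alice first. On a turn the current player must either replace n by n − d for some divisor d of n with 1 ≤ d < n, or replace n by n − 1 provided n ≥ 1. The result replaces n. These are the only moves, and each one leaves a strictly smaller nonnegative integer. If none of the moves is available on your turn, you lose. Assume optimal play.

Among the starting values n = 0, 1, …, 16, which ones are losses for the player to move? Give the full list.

0, 2, 5, 7, 9, 11, 13, 15

Use the standard recursion: the mover loses at a terminal position; elsewhere, the mover wins exactly when some move hands the opponent an L position.
n=0: no move → L
n=1: W (go to 0, an L position)
n=2: L (sole option 1(W) is W)
n=3: W (go to 2, an L position)
n=4: W (go to 2, an L position)
n=5: L (sole option 4(W) is W)
n=6: W (go to 5, an L position)
n=7: L (sole option 6(W) is W)
n=8: W (go to 7, an L position)
n=9: L (options 6(W), 8(W) are all W)
n=10: W (go to 5, an L position)
n=11: L (sole option 10(W) is W)
n=12: W (go to 9, an L position)
n=13: L (sole option 12(W) is W)
n=14: W (go to 7, an L position)
n=15: L (options 10(W), 12(W), 14(W) are all W)
n=16: W (go to 15, an L position)
Reading off the rows marked L gives the requested list; there are 8 such values of n.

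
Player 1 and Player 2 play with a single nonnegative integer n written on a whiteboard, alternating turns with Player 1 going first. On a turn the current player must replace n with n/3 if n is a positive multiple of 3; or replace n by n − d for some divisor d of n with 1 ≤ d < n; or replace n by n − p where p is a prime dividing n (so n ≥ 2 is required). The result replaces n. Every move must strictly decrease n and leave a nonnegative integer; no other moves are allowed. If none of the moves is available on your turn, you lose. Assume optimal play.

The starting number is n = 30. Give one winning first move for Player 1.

Move to 20.

Positions with no move are L. A position that does have a move is losing for the player to move precisely when every available move leads to a winning position for the opponent. Fill in the labels:
n=0: no move → L
n=1: no move → L
n=2: →0(L), so W
n=3: →0(L), so W
n=4: →2(W), 3(W) — all W, so L
n=5: →0(L), so W
n=6: →4(L), so W
n=7: →0(L), so W
n=8: →4(L), so W
n=9: →3(W), 6(W), 8(W) — all W, so L
n=10: →9(L), so W
n=11: →0(L), so W
n=12: →4(L), so W
n=13: →0(L), so W
n=14: →7(W), 12(W), 13(W) — all W, so L
n=15: →14(L), so W
n=16: →14(L), so W
n=17: →0(L), so W
n=18: →9(L), so W
n=19: →0(L), so W
n=20: →10(W), 15(W), 16(W), 18(W), 19(W) — all W, so L
n=21: →14(L), so W
n=22: →20(L), so W
n=23: →0(L), so W
n=24: →20(L), so W
n=25: →20(L), so W
n=26: →13(W), 24(W), 25(W) — all W, so L
n=27: →9(L), so W
n=28: →14(L), so W
n=29: →0(L), so W
n=30: →20(L), so W
From 30, the L positions reachable in one move are: 20.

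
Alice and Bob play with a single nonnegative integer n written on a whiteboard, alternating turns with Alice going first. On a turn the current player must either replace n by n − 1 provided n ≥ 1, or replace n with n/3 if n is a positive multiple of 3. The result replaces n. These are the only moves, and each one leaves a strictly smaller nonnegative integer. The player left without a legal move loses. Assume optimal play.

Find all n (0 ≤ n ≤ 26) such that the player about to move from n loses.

Classify positions by backward induction: terminal positions (no move available) are L. From any other position, the mover wins iff some move reaches an L.
n=0: no move → L
n=1: →0(L), so W
n=2: →1(W) only, which is W, so L
n=3: →2(L), so W
n=4: →3(W) only, which is W, so L
n=5: →4(L), so W
n=6: →2(L), so W
n=7: →6(W) only, which is W, so L
n=8: →7(L), so W
n=9: →3(W), 8(W) — all W, so L
n=10: →9(L), so W
n=11: →10(W) only, which is W, so L
n=12: →4(L), so W
n=13: →12(W) only, which is W, so L
n=14: →13(L), so W
n=15: →5(W), 14(W) — all W, so L
n=16: →15(L), so W
n=17: →16(W) only, which is W, so L
n=18: →17(L), so W
n=19: →18(W) only, which is W, so L
n=20: →19(L), so W
n=21: →7(L), so W
n=22: →21(W) only, which is W, so L
n=23: →22(L), so W
n=24: →8(W), 23(W) — all W, so L
n=25: →24(L), so W
n=26: →25(W) only, which is W, so L
The losing starting values of n are exactly the entries labelled L in this table (13 of them).

0, 2, 4, 7, 9, 11, 13, 15, 17, 19, 22, 24, 26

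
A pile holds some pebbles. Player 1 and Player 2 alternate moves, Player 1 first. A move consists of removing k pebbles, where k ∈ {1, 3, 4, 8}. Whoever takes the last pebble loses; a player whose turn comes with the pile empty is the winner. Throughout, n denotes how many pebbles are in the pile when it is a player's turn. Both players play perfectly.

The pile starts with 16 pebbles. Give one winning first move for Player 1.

Positions with no move are W. A position that does have a move is losing for the player to move precisely when every available move leads to a winning position for the opponent. Fill in the labels:
n=0: no move; the opponent has just taken the last pebble and therefore loses → W
n=1: the only move is to 0(W), a W ⇒ L
n=2: can move to 1, which is L ⇒ W
n=3: moves to 2(W), 0(W); every one is W ⇒ L
n=4: can move to 3, which is L ⇒ W
n=5: can move to 1, which is L ⇒ W
n=6: can move to 3, which is L ⇒ W
n=7: can move to 3, which is L ⇒ W
n=8: moves to 7(W), 5(W), 4(W), 0(W); every one is W ⇒ L
n=9: can move to 8, which is L ⇒ W
n=10: moves to 9(W), 7(W), 6(W), 2(W); every one is W ⇒ L
n=11: can move to 10, which is L ⇒ W
n=12: can move to 8, which is L ⇒ W
n=13: can move to 10, which is L ⇒ W
n=14: can move to 10, which is L ⇒ W
n=15: moves to 14(W), 12(W), 11(W), 7(W); every one is W ⇒ L
n=16: can move to 15, which is L ⇒ W
From 16, the L positions reachable in one move are: 15, 8. Any move reaching one of these is winning.

Remove 1, leaving 15.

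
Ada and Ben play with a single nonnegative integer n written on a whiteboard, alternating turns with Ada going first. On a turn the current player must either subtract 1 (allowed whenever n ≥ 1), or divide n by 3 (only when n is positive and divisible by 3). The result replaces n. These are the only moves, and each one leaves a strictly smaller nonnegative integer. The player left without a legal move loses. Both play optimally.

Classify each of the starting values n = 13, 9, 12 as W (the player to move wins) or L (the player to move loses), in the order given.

Positions with no move are L. A position that does have a move is losing for the player to move precisely when every available move leads to a winning position for the opponent. Fill in the labels:
n=0: no move → L
n=1: reaches L-position 0 → W
n=2: only reaches 1(W), which is W → L
n=3: reaches L-position 2 → W
n=4: only reaches 3(W), which is W → L
n=5: reaches L-position 4 → W
n=6: reaches L-position 2 → W
n=7: only reaches 6(W), which is W → L
n=8: reaches L-position 7 → W
n=9: only reaches 3(W), 8(W), all W → L
n=10: reaches L-position 9 → W
n=11: only reaches 10(W), which is W → L
n=12: reaches L-position 4 → W
n=13: only reaches 12(W), which is W → L

13: L, 9: L, 12: W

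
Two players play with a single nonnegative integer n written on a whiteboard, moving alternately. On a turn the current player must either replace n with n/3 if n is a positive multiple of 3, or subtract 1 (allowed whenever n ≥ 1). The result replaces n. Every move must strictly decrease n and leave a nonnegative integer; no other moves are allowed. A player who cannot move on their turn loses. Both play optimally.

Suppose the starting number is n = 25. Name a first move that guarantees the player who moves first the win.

Use the standard recursion: the mover loses at a terminal position; elsewhere, the mover wins exactly when some move hands the opponent an L position.
n=0: no move → L
n=1: W (go to 0, an L position)
n=2: L (sole option 1(W) is W)
n=3: W (go to 2, an L position)
n=4: L (sole option 3(W) is W)
n=5: W (go to 4, an L position)
n=6: W (go to 2, an L position)
n=7: L (sole option 6(W) is W)
n=8: W (go to 7, an L position)
n=9: L (options 3(W), 8(W) are all W)
n=10: W (go to 9, an L position)
n=11: L (sole option 10(W) is W)
n=12: W (go to 4, an L position)
n=13: L (sole option 12(W) is W)
n=14: W (go to 13, an L position)
n=15: L (options 5(W), 14(W) are all W)
n=16: W (go to 15, an L position)
n=17: L (sole option 16(W) is W)
n=18: W (go to 17, an L position)
n=19: L (sole option 18(W) is W)
n=20: W (go to 19, an L position)
n=21: W (go to 7, an L position)
n=22: L (sole option 21(W) is W)
n=23: W (go to 22, an L position)
n=24: L (options 8(W), 23(W) are all W)
n=25: W (go to 24, an L position)
From 25, the L positions reachable in one move are: 24.

Move to 24.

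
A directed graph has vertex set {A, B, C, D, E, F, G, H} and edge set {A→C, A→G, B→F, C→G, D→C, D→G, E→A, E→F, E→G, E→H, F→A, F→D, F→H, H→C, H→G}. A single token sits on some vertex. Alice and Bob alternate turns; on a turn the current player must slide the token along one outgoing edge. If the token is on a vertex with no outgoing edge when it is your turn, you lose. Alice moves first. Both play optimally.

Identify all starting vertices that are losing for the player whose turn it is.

Compute win/loss labels from the base case upward. A position with no move is L. Any other position is W if it can reach an L in one move, else L.
Every edge goes from a vertex to one that appears earlier in the order G, C, D, H, A, F, E, B, so processing vertices in that order labels each vertex after all of its successors.
G: no outgoing edge → L
C: can move to G, which is L ⇒ W
D: can move to G, which is L ⇒ W
H: can move to G, which is L ⇒ W
A: can move to G, which is L ⇒ W
F: moves to A(W), H(W), D(W); every one is W ⇒ L
E: can move to F, which is L ⇒ W
B: can move to F, which is L ⇒ W
Reading off the rows marked L gives the requested list; there are 2 such vertices.

F, G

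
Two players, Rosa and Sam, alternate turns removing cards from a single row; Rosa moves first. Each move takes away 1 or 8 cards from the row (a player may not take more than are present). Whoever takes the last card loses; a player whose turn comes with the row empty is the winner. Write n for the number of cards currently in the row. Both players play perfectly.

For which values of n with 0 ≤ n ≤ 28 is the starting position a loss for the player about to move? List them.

Use the standard recursion: the mover wins at a terminal position; elsewhere, the mover wins exactly when some move hands the opponent an L position.
n=0: no move; the opponent has just taken the last card and therefore loses → W
n=1: only reaches 0(W), which is W → L
n=2: reaches L-position 1 → W
n=3: only reaches 2(W), which is W → L
n=4: reaches L-position 3 → W
n=5: only reaches 4(W), which is W → L
n=6: reaches L-position 5 → W
n=7: only reaches 6(W), which is W → L
n=8: reaches L-position 7 → W
n=9: reaches L-position 1 → W
n=10: only reaches 9(W), 2(W), all W → L
n=11: reaches L-position 10 → W
n=12: only reaches 11(W), 4(W), all W → L
n=13: reaches L-position 12 → W
n=14: only reaches 13(W), 6(W), all W → L
n=15: reaches L-position 14 → W
n=16: only reaches 15(W), 8(W), all W → L
n=17: reaches L-position 16 → W
n=18: reaches L-position 10 → W
n=19: only reaches 18(W), 11(W), all W → L
n=20: reaches L-position 19 → W
n=21: only reaches 20(W), 13(W), all W → L
n=22: reaches L-position 21 → W
n=23: only reaches 22(W), 15(W), all W → L
n=24: reaches L-position 23 → W
n=25: only reaches 24(W), 17(W), all W → L
n=26: reaches L-position 25 → W
n=27: reaches L-position 19 → W
n=28: only reaches 27(W), 20(W), all W → L
The losing starting values of n are exactly the entries labelled L in this table (13 of them).

1, 3, 5, 7, 10, 12, 14, 16, 19, 21, 23, 25, 28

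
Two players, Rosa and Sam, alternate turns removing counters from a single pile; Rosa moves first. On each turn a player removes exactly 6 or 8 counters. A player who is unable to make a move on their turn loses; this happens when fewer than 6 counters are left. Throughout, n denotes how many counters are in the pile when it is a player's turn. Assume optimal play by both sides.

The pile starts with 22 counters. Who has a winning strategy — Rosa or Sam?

Positions with no move are L. A position that does have a move is losing for the player to move precisely when every available move leads to a winning position for the opponent. Fill in the labels:
n=0: no move → L
n=1: no move → L
n=2: no move → L
n=3: no move → L
n=4: no move → L
n=5: no move → L
n=6: W (go to 0, an L position)
n=7: W (go to 1, an L position)
n=8: W (go to 2, an L position)
n=9: W (go to 3, an L position)
n=10: W (go to 4, an L position)
n=11: W (go to 5, an L position)
n=12: W (go to 4, an L position)
n=13: W (go to 5, an L position)
n=14: L (options 8(W), 6(W) are all W)
n=15: L (options 9(W), 7(W) are all W)
n=16: L (options 10(W), 8(W) are all W)
n=17: L (options 11(W), 9(W) are all W)
n=18: L (options 12(W), 10(W) are all W)
n=19: L (options 13(W), 11(W) are all W)
n=20: W (go to 14, an L position)
n=21: W (go to 15, an L position)
n=22: W (go to 16, an L position)
The starting position 22 is W: Rosa should remove 6, leaving 16, handing over an L position.

Rosa wins.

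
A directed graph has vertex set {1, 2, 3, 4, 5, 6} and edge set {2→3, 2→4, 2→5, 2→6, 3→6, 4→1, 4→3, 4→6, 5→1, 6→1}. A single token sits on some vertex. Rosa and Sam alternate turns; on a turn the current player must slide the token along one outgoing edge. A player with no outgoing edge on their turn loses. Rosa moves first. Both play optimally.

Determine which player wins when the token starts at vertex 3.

Sam wins.

Label each position W (a win for the player to move) or L (a loss). A position with no legal move is L; any other position is W exactly when some move reaches an L, and L when every move reaches a W.
Every edge goes from a vertex to one that appears earlier in the order 1, 6, 5, 3, 4, 2, so processing vertices in that order labels each vertex after all of its successors.
1: no outgoing edge → L
6: →1(L), so W
5: →1(L), so W
3: →6(W) only, which is W, so L
4: →3(L), so W
2: →3(L), so W
The starting position 3 is L: whatever Rosa does, the opponent receives a W position.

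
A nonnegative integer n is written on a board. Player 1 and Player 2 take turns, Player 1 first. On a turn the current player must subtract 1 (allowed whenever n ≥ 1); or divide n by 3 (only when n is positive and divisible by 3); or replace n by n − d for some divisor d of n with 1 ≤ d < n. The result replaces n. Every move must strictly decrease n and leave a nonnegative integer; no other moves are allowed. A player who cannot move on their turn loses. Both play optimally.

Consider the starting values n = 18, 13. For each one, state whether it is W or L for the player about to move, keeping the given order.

18: W, 13: L

Compute win/loss labels from the base case upward. A position with no move is L. Any other position is W if it can reach an L in one move, else L.
n=0: no move → L
n=1: →0(L), so W
n=2: →1(W) only, which is W, so L
n=3: →2(L), so W
n=4: →2(L), so W
n=5: →4(W) only, which is W, so L
n=6: →2(L), so W
n=7: →6(W) only, which is W, so L
n=8: →7(L), so W
n=9: →3(W), 6(W), 8(W) — all W, so L
n=10: →5(L), so W
n=11: →10(W) only, which is W, so L
n=12: →9(L), so W
n=13: →12(W) only, which is W, so L
n=14: →7(L), so W
n=15: →5(L), so W
n=16: →8(W), 12(W), 14(W), 15(W) — all W, so L
n=17: →16(L), so W
n=18: →9(L), so W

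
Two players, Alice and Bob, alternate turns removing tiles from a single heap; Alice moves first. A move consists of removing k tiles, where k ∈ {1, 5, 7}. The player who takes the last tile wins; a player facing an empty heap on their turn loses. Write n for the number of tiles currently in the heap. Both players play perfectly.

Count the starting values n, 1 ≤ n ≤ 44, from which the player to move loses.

Work bottom-up. With no move the player to move loses. Otherwise the position is W if at least one move leads to an L position for the opponent, and L if every move leads to a W.
n=0: no move → L
n=1: can move to 0, which is L ⇒ W
n=2: the only move is to 1(W), a W ⇒ L
n=3: can move to 2, which is L ⇒ W
n=4: the only move is to 3(W), a W ⇒ L
n=5: can move to 4, which is L ⇒ W
n=6: moves to 5(W), 1(W); every one is W ⇒ L
n=7: can move to 6, which is L ⇒ W
n=8: moves to 7(W), 3(W), 1(W); every one is W ⇒ L
n=9: can move to 8, which is L ⇒ W
n=10: moves to 9(W), 5(W), 3(W); every one is W ⇒ L
n=11: can move to 10, which is L ⇒ W
n=12: moves to 11(W), 7(W), 5(W); every one is W ⇒ L
n=13: can move to 12, which is L ⇒ W
n=14: moves to 13(W), 9(W), 7(W); every one is W ⇒ L
n=15: can move to 14, which is L ⇒ W
n=16: moves to 15(W), 11(W), 9(W); every one is W ⇒ L
n=17: can move to 16, which is L ⇒ W
n=18: moves to 17(W), 13(W), 11(W); every one is W ⇒ L
n=19: can move to 18, which is L ⇒ W
n=20: moves to 19(W), 15(W), 13(W); every one is W ⇒ L
n=21: can move to 20, which is L ⇒ W
n=22: moves to 21(W), 17(W), 15(W); every one is W ⇒ L
n=23: can move to 22, which is L ⇒ W
n=24: moves to 23(W), 19(W), 17(W); every one is W ⇒ L
n=25: can move to 24, which is L ⇒ W
n=26: moves to 25(W), 21(W), 19(W); every one is W ⇒ L
n=27: can move to 26, which is L ⇒ W
n=28: moves to 27(W), 23(W), 21(W); every one is W ⇒ L
n=29: can move to 28, which is L ⇒ W
n=30: moves to 29(W), 25(W), 23(W); every one is W ⇒ L
n=31: can move to 30, which is L ⇒ W
n=32: moves to 31(W), 27(W), 25(W); every one is W ⇒ L
n=33: can move to 32, which is L ⇒ W
n=34: moves to 33(W), 29(W), 27(W); every one is W ⇒ L
n=35: can move to 34, which is L ⇒ W
n=36: moves to 35(W), 31(W), 29(W); every one is W ⇒ L
n=37: can move to 36, which is L ⇒ W
n=38: moves to 37(W), 33(W), 31(W); every one is W ⇒ L
n=39: can move to 38, which is L ⇒ W
n=40: moves to 39(W), 35(W), 33(W); every one is W ⇒ L
n=41: can move to 40, which is L ⇒ W
n=42: moves to 41(W), 37(W), 35(W); every one is W ⇒ L
n=43: can move to 42, which is L ⇒ W
n=44: moves to 43(W), 39(W), 37(W); every one is W ⇒ L
L entries with 1 ≤ n ≤ 44 (n=0 is outside the asked range and is not counted): n = 2, 4, 6, 8, 10, 12, 14, 16, 18, 20, 22, 24, 26, 28, 30, 32, 34, 36, 38, 40, 42, 44; that makes 22.

22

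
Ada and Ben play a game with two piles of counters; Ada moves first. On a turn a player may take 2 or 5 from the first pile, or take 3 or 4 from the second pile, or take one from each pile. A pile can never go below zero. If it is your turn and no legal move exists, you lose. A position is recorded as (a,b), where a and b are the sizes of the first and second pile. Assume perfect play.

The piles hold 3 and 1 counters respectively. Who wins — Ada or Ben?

Ben wins.

Label each position W (a win for the player to move) or L (a loss). A position with no legal move is L; any other position is W exactly when some move reaches an L, and L when every move reaches a W.
No move ever increases a pile, so every position that can arise here has a ≤ 3 and b ≤ 1; it is enough to label the cells with 0 ≤ a ≤ 3 and 0 ≤ b ≤ 1.
Every move lowers a or b (never raises either), so fill the grid row by row in increasing a, and left to right within a row: each cell's successors are then already labelled.
      b=0  b=1
a=0:    L    L
a=1:    L    W
a=2:    W    W
a=3:    W    L
Cells with no legal move (terminal, hence L): (0,0), (0,1), (1,0).
The remaining L cells, each justified by listing all of its moves:
(3,1): moves to (1,1)(W), (2,0)(W); every one is W ⇒ L
Every other cell has at least one move into one of the L cells above, so it is W.
Every move from (3,1) reaches a W position, so the mover loses.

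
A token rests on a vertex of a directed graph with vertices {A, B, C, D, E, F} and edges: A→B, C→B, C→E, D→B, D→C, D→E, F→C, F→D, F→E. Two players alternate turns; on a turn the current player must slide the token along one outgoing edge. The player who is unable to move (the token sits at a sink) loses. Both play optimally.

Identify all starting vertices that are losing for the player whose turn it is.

Work bottom-up. With no move the player to move loses. Otherwise the position is W if at least one move leads to an L position for the opponent, and L if every move leads to a W.
Every edge goes from a vertex to one that appears earlier in the order B, E, C, D, F, A, so processing vertices in that order labels each vertex after all of its successors.
B: no outgoing edge → L
E: no outgoing edge → L
C: can move to E, which is L ⇒ W
D: can move to E, which is L ⇒ W
F: can move to E, which is L ⇒ W
A: can move to B, which is L ⇒ W
Reading off the rows marked L gives the requested list; there are 2 such vertices.

B, E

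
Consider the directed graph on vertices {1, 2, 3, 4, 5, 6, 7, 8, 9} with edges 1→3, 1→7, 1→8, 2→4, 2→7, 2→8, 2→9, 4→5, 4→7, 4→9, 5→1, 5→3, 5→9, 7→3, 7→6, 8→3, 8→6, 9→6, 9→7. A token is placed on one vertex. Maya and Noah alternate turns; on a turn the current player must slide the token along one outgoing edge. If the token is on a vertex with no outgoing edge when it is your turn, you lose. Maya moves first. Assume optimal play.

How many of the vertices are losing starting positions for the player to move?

3

Compute win/loss labels from the base case upward. A position with no move is L. Any other position is W if it can reach an L in one move, else L.
Every edge goes from a vertex to one that appears earlier in the order 6, 3, 7, 8, 9, 1, 5, 4, 2, so processing vertices in that order labels each vertex after all of its successors.
6: no outgoing edge → L
3: no outgoing edge → L
7: reaches L-position 3 → W
8: reaches L-position 3 → W
9: reaches L-position 6 → W
1: reaches L-position 3 → W
5: reaches L-position 3 → W
4: only reaches 5(W), 9(W), 7(W), all W → L
2: reaches L-position 4 → W
The L vertices are 3, 4, 6; that is 3 in all.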